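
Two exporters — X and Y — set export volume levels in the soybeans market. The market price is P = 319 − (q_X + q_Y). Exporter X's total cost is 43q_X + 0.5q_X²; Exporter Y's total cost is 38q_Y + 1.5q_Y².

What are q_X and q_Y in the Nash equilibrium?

78.5, 40.5

Exporter X's profit: π = q_X(319 − (q_X + q_Y)) − 43q_X − 0.5q_X².
∂π/∂q_X = 276 − 3q_X − q_Y = 0, so q_X = 92 − (1/3)q_Y.
For Y: ∂π/∂q_Y = 281 − 5q_Y − q_X = 0 ⇒ q_Y = 56.2 − 0.2q_X.
Plugging q_Y into X's best response: q_X = 92 − (1/3)(56.2 − 0.2q_X) ⇒ (14/15)q_X = 1099/15, so q_X = 78.5.
Then q_Y = 56.2 − 0.2·78.5 = 40.5.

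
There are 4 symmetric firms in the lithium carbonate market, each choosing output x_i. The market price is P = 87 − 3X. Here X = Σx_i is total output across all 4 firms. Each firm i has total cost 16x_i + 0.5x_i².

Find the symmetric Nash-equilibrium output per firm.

A representative firm's profit is π_i = x_i(87 − 3X) − 16x_i − 0.5x_i², with X = x_i + Σ_{j≠i} x_j.
First-order condition: 71 − 7x_i − 3Σ_{j≠i} x_j = 0.
With identical firms, set every x_j = x: then 71 − 7x − 9x = 0, i.e. x = 71/16 = 4.4375.

4.4375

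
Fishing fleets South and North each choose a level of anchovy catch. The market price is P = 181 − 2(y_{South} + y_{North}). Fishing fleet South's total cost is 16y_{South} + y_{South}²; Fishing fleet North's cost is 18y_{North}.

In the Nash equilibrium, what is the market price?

Fishing fleet South's profit: π = y_{South}(181 − 2(y_{South} + y_{North})) − 16y_{South} − y_{South}².
∂π/∂y_{South} = 165 − 6y_{South} − 2y_{North} = 0, so y_{South} = 27.5 − (1/3)y_{North}.
For North: ∂π/∂y_{North} = 163 − 4y_{North} − 2y_{South} = 0 ⇒ y_{North} = 40.75 − 0.5y_{South}.
Plugging y_{North} into South's best response: y_{South} = 27.5 − (1/3)(40.75 − 0.5y_{South}) ⇒ (5/6)y_{South} = 167/12, so y_{South} = 16.7.
Then y_{North} = 40.75 − 0.5·16.7 = 32.4.
Equilibrium price: P = 181 − 2·49.1 = 82.8.

82.8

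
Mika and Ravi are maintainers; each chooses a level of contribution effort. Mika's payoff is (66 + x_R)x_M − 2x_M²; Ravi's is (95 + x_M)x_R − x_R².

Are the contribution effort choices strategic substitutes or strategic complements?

Expanding Mika's payoff: 66x_M + x_Rx_M − 2x_M².
∂π/∂x_M = 66 + x_R − 4x_M = 0, so x_M = 16.5 + 0.25x_R.
The best-response slope dx_M/dx_R = 0.25 > 0: the reaction function is upward-sloping, so the choices are strategic complements.

strategic complements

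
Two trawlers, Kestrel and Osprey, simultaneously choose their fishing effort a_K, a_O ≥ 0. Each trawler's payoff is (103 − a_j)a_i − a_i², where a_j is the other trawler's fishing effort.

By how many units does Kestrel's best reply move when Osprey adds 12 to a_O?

-6

Kestrel's payoff is (103 − a_O)a_K − a_K².
∂π/∂a_K = 103 − a_O − 2a_K = 0, so a_K = 51.5 − 0.5a_O.
The reaction-function slope is −0.5, so a 12-unit rise in a_O moves a_K by −0.5 × 12 = −6. Kestrel's best response falls — the actions are strategic substitutes.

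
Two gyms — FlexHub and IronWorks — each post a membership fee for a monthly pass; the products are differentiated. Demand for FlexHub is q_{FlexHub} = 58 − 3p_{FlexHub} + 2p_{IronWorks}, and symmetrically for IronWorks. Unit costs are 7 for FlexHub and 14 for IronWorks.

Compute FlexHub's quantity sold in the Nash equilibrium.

42.1875

FlexHub's profit: π = (p_{FlexHub} − 7)(58 − 3p_{FlexHub} + 2p_{IronWorks}).
∂π/∂p_{FlexHub} = 79 − 6p_{FlexHub} + 2p_{IronWorks} = 0 ⇒ p_{FlexHub} = 79/6 + (1/3)p_{IronWorks}.
Similarly p_{IronWorks} = 50/3 + (1/3)p_{FlexHub}.
Substituting the second reaction function into the first: p_{FlexHub} = 79/6 + (1/3)(50/3 + (1/3)p_{FlexHub}), which gives (8/9)p_{FlexHub} = 337/18 ⇒ p_{FlexHub} = 21.0625.
Then p_{IronWorks} = 50/3 + (1/3)·21.0625 = 23.6875.
q_{FlexHub} = 58 − 3·21.0625 + 2·23.6875 = 42.1875.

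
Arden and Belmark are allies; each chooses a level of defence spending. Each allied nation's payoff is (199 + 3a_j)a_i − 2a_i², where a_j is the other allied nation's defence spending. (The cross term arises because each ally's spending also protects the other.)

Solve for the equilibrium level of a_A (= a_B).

Arden's payoff is (199 + 3a_B)a_A − 2a_A².
∂π/∂a_A = 199 + 3a_B − 4a_A = 0, so a_A = 49.75 + 0.75a_B.
The game is symmetric, so in equilibrium a_B = a_A: the reaction function gives 0.25a_A = 49.75, hence a_A = 199.

199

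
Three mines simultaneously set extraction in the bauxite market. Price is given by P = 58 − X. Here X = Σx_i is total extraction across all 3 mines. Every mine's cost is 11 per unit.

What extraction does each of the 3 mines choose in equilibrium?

11.75

A representative mine's profit is π_i = x_i(58 − X) − 11x_i, with X = x_i + Σ_{j≠i} x_j.
First-order condition: 47 − 2x_i − Σ_{j≠i} x_j = 0.
With identical mines, set every x_j = x: then 47 − 2x − 2x = 0, i.e. x = 47/4 = 11.75.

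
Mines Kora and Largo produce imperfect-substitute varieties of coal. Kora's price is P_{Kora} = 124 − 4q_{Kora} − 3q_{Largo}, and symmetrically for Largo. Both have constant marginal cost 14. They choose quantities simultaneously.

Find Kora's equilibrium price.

Mine Kora's profit: π = q_{Kora}(124 − 4q_{Kora} − 3q_{Largo}) − 14q_{Kora}.
∂π/∂q_{Kora} = 110 − 8q_{Kora} − 3q_{Largo} = 0 ⇒ q_{Kora} = 13.75 − 0.375q_{Largo}.
Setting q_{Kora} = q_{Largo} in the reaction function: q_{Kora} = 13.75 − 0.375q_{Kora}, so q_{Kora} = 13.75 / 1.375 = 10.
P_{Kora} = 124 − 4·10 − 3·10 = 54.

54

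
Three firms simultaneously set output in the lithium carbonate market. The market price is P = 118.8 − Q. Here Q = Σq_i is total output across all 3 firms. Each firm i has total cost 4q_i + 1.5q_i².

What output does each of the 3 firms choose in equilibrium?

A representative firm's profit is π_i = q_i(118.8 − Q) − 4q_i − 1.5q_i², with Q = q_i + Σ_{j≠i} q_j.
First-order condition: 114.8 − 5q_i − Σ_{j≠i} q_j = 0.
Imposing symmetry (q_j = q for all j) turns Σ_{j≠i} q_j into 2q, so 114.8 = 7q and q = 16.4.

16.4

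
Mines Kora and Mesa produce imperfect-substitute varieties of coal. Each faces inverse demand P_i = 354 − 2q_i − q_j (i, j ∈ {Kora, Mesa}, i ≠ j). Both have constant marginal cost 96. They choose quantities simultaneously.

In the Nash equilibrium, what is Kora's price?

Mine Kora's profit: π = q_{Kora}(354 − 2q_{Kora} − q_{Mesa}) − 96q_{Kora}.
∂π/∂q_{Kora} = 258 − 4q_{Kora} − q_{Mesa} = 0 ⇒ q_{Kora} = 64.5 − 0.25q_{Mesa}.
Setting q_{Kora} = q_{Mesa} in the reaction function: q_{Kora} = 64.5 − 0.25q_{Kora}, so q_{Kora} = 64.5 / 1.25 = 51.6.
P_{Kora} = 354 − 2·51.6 − 51.6 = 199.2.

199.2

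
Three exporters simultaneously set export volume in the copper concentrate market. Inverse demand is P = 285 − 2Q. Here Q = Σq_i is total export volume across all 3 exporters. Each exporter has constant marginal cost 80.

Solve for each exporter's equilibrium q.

A representative exporter's profit is π_i = q_i(285 − 2Q) − 80q_i, with Q = q_i + Σ_{j≠i} q_j.
First-order condition: 205 − 4q_i − 2Σ_{j≠i} q_j = 0.
With identical exporters, set every q_j = q: then 205 − 4q − 4q = 0, i.e. q = 205/8 = 25.625.

25.625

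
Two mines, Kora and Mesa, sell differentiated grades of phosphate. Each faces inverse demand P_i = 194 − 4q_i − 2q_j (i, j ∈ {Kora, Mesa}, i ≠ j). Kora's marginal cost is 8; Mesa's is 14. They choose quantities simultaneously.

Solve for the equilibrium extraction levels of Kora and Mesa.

Mine Kora's profit: π = q_{Kora}(194 − 4q_{Kora} − 2q_{Mesa}) − 8q_{Kora}.
∂π/∂q_{Kora} = 186 − 8q_{Kora} − 2q_{Mesa} = 0 ⇒ q_{Kora} = 23.25 − 0.25q_{Mesa}.
Similarly q_{Mesa} = 22.5 − 0.25q_{Kora}.
Plugging q_{Mesa} into Kora's best response: q_{Kora} = 23.25 − 0.25(22.5 − 0.25q_{Kora}) ⇒ 0.9375q_{Kora} = 17.625, so q_{Kora} = 18.8.
Then q_{Mesa} = 22.5 − 0.25·18.8 = 17.8.

18.8, 17.8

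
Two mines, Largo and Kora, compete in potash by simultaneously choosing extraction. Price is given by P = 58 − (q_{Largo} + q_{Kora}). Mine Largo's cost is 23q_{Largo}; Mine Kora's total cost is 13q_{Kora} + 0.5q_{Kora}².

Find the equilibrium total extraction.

Mine Largo's profit: π = q_{Largo}(58 − (q_{Largo} + q_{Kora})) − 23q_{Largo}.
∂π/∂q_{Largo} = 35 − 2q_{Largo} − q_{Kora} = 0, so q_{Largo} = 17.5 − 0.5q_{Kora}.
For Kora: ∂π/∂q_{Kora} = 45 − 3q_{Kora} − q_{Largo} = 0 ⇒ q_{Kora} = 15 − (1/3)q_{Largo}.
Plugging q_{Kora} into Largo's best response: q_{Largo} = 17.5 − 0.5(15 − (1/3)q_{Largo}) ⇒ (5/6)q_{Largo} = 10, so q_{Largo} = 12.
Then q_{Kora} = 15 − (1/3)·12 = 11.
Total extraction: 12 + 11 = 23.

23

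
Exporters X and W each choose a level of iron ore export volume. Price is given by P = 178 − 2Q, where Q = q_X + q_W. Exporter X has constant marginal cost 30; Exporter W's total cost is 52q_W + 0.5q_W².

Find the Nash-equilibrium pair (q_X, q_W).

30.5, 13

Exporter X's profit: π = q_X(178 − 2(q_X + q_W)) − 30q_X.
∂π/∂q_X = 148 − 4q_X − 2q_W = 0, so q_X = 37 − 0.5q_W.
For W: ∂π/∂q_W = 126 − 5q_W − 2q_X = 0 ⇒ q_W = 25.2 − 0.4q_X.
Plugging q_W into X's best response: q_X = 37 − 0.5(25.2 − 0.4q_X) ⇒ 0.8q_X = 24.4, so q_X = 30.5.
Then q_W = 25.2 − 0.4·30.5 = 13.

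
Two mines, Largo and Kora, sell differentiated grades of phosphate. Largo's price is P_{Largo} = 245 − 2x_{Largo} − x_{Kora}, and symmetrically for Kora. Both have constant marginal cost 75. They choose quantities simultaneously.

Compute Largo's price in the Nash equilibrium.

Mine Largo's profit: π = x_{Largo}(245 − 2x_{Largo} − x_{Kora}) − 75x_{Largo}.
∂π/∂x_{Largo} = 170 − 4x_{Largo} − x_{Kora} = 0 ⇒ x_{Largo} = 42.5 − 0.25x_{Kora}.
Setting x_{Largo} = x_{Kora} in the reaction function: x_{Largo} = 42.5 − 0.25x_{Largo}, so x_{Largo} = 42.5 / 1.25 = 34.
P_{Largo} = 245 − 2·34 − 34 = 143.

143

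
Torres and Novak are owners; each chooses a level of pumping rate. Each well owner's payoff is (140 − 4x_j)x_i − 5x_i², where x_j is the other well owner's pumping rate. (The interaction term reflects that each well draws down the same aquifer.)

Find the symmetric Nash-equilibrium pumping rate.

Torres's payoff is (140 − 4x_N)x_T − 5x_T².
∂π/∂x_T = 140 − 4x_N − 10x_T = 0, so x_T = 14 − 0.4x_N.
By symmetry x_N = x_T; substituting into the reaction function, 1.4x_T = 14 and x_T = 10.

10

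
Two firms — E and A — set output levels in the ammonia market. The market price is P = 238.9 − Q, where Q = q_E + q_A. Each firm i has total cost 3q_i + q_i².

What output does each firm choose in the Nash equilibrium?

47.18

Firm E's profit: π = q_E(238.9 − (q_E + q_A)) − 3q_E − q_E².
∂π/∂q_E = 235.9 − 4q_E − q_A = 0, so q_E = 58.975 − 0.25q_A.
The game is symmetric, so in equilibrium q_A = q_E: the reaction function gives 1.25q_E = 58.975, hence q_E = 47.18.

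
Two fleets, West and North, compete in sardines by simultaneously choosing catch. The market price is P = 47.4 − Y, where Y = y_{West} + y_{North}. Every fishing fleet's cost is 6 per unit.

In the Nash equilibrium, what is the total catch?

27.6

Fishing fleet West's profit: π = y_{West}(47.4 − (y_{West} + y_{North})) − 6y_{West}.
∂π/∂y_{West} = 41.4 − 2y_{West} − y_{North} = 0, so y_{West} = 20.7 − 0.5y_{North}.
The game is symmetric, so in equilibrium y_{North} = y_{West}: the reaction function gives 1.5y_{West} = 20.7, hence y_{West} = 13.8.
Total catch: 13.8 + 13.8 = 27.6.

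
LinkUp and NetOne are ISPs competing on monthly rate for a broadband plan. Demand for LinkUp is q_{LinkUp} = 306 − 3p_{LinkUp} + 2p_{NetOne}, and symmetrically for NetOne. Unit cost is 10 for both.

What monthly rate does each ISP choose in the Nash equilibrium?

LinkUp's profit: π = (p_{LinkUp} − 10)(306 − 3p_{LinkUp} + 2p_{NetOne}).
∂π/∂p_{LinkUp} = 336 − 6p_{LinkUp} + 2p_{NetOne} = 0 ⇒ p_{LinkUp} = 56 + (1/3)p_{NetOne}.
Setting p_{LinkUp} = p_{NetOne} in the reaction function: p_{LinkUp} = 56 + (1/3)p_{LinkUp}, so p_{LinkUp} = 56 / (2/3) = 84.

84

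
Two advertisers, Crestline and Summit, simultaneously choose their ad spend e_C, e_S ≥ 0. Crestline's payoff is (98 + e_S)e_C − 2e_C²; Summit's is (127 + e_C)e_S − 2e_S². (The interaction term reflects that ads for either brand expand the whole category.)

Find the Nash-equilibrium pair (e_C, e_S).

Expanding Crestline's payoff: 98e_C + e_Se_C − 2e_C².
∂π/∂e_C = 98 + e_S − 4e_C = 0, so e_C = 24.5 + 0.25e_S.
Likewise for Summit: e_S = 31.75 + 0.25e_C.
Solving the two reaction functions simultaneously: (1 − (0.25)(0.25))e_C = 24.5 + 0.25·31.75, so 0.9375e_C = 32.4375 and e_C = 34.6.
Then e_S = 31.75 + 0.25·34.6 = 40.4.

34.6, 40.4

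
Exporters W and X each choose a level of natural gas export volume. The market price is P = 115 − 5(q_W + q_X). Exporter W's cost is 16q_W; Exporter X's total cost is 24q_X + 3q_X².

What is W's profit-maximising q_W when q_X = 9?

5.4

Exporter W's profit: π = q_W(115 − 5(q_W + q_X)) − 16q_W.
∂π/∂q_W = 99 − 10q_W − 5q_X = 0, so q_W = 9.9 − 0.5q_X.
At q_X = 9: q_W = 9.9 − 0.5·9 = 5.4.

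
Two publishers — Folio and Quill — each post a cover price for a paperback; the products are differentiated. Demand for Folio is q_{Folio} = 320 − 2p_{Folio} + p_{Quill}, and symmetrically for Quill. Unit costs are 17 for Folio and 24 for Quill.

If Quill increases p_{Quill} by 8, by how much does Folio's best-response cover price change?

2

Folio's profit: π = (p_{Folio} − 17)(320 − 2p_{Folio} + p_{Quill}).
∂π/∂p_{Folio} = 354 − 4p_{Folio} + p_{Quill} = 0 ⇒ p_{Folio} = 88.5 + 0.25p_{Quill}.
The reaction-function slope is 0.25, so an 8-unit rise in p_{Quill} moves p_{Folio} by 0.25 × 8 = 2. Folio's best response rises — the actions are strategic complements.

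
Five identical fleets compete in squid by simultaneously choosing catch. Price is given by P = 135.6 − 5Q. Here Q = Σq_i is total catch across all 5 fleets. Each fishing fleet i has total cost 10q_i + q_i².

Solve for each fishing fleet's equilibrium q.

3.925

A representative fishing fleet's profit is π_i = q_i(135.6 − 5Q) − 10q_i − q_i², with Q = q_i + Σ_{j≠i} q_j.
First-order condition: 125.6 − 12q_i − 5Σ_{j≠i} q_j = 0.
With identical fishing fleets, set every q_j = q: then 125.6 − 12q − 20q = 0, i.e. q = 125.6/32 = 3.925.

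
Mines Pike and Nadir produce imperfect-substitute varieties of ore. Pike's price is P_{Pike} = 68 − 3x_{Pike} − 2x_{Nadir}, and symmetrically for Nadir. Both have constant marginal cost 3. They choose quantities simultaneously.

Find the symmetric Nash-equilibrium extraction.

Mine Pike's profit: π = x_{Pike}(68 − 3x_{Pike} − 2x_{Nadir}) − 3x_{Pike}.
∂π/∂x_{Pike} = 65 − 6x_{Pike} − 2x_{Nadir} = 0 ⇒ x_{Pike} = 65/6 − (1/3)x_{Nadir}.
Setting x_{Pike} = x_{Nadir} in the reaction function: x_{Pike} = 65/6 − (1/3)x_{Pike}, so x_{Pike} = (65/6) / (4/3) = 8.125.

8.125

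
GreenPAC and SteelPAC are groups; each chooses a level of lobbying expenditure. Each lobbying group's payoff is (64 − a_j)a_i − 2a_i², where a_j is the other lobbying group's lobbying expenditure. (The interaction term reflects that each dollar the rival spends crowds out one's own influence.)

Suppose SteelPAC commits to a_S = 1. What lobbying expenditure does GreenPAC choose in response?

15.75

GreenPAC's payoff is (64 − a_S)a_G − 2a_G².
∂π/∂a_G = 64 − a_S − 4a_G = 0, so a_G = 16 − 0.25a_S.
At a_S = 1: a_G = 16 − 0.25·1 = 15.75.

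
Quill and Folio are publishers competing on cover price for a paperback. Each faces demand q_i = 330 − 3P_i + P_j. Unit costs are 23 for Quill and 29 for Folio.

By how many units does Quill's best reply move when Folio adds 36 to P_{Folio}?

Quill's profit: π = (P_{Quill} − 23)(330 − 3P_{Quill} + P_{Folio}).
∂π/∂P_{Quill} = 399 − 6P_{Quill} + P_{Folio} = 0 ⇒ P_{Quill} = 66.5 + (1/6)P_{Folio}.
The reaction-function slope is 1/6, so a 36-unit rise in P_{Folio} moves P_{Quill} by 1/6 × 36 = 6. Quill's best response rises — the actions are strategic complements.

6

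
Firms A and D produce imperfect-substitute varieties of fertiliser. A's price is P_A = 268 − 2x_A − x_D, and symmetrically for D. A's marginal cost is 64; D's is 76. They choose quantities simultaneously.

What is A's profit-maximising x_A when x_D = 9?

48.75

Firm A's profit: π = x_A(268 − 2x_A − x_D) − 64x_A.
∂π/∂x_A = 204 − 4x_A − x_D = 0 ⇒ x_A = 51 − 0.25x_D.
At x_D = 9: x_A = 51 − 0.25·9 = 48.75.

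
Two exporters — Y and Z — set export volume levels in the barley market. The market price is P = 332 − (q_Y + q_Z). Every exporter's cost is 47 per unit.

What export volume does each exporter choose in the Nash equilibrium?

95

Exporter Y's profit: π = q_Y(332 − (q_Y + q_Z)) − 47q_Y.
∂π/∂q_Y = 285 − 2q_Y − q_Z = 0, so q_Y = 142.5 − 0.5q_Z.
Setting q_Y = q_Z in the reaction function: q_Y = 142.5 − 0.5q_Y, so q_Y = 142.5 / 1.5 = 95.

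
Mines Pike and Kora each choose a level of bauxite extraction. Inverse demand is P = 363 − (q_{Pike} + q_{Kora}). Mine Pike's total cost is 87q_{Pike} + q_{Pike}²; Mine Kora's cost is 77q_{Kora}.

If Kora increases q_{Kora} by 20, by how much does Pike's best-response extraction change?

-5

Mine Pike's profit: π = q_{Pike}(363 − (q_{Pike} + q_{Kora})) − 87q_{Pike} − q_{Pike}².
∂π/∂q_{Pike} = 276 − 4q_{Pike} − q_{Kora} = 0, so q_{Pike} = 69 − 0.25q_{Kora}.
The reaction-function slope is −0.25, so a 20-unit rise in q_{Kora} moves q_{Pike} by −0.25 × 20 = −5. Pike's best response falls — the actions are strategic substitutes.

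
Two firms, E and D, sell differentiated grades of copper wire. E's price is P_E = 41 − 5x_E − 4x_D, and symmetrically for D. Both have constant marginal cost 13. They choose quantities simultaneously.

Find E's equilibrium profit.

Firm E's profit: π = x_E(41 − 5x_E − 4x_D) − 13x_E.
∂π/∂x_E = 28 − 10x_E − 4x_D = 0 ⇒ x_E = 2.8 − 0.4x_D.
Setting x_E = x_D in the reaction function: x_E = 2.8 − 0.4x_E, so x_E = 2.8 / 1.4 = 2.
P_E = 41 − 5·2 − 4·2 = 23.
Profit = (23 − 13)·2 = 20.

20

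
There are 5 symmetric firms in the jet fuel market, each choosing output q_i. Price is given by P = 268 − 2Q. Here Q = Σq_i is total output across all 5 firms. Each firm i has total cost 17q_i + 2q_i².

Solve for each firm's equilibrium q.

A representative firm's profit is π_i = q_i(268 − 2Q) − 17q_i − 2q_i², with Q = q_i + Σ_{j≠i} q_j.
First-order condition: 251 − 8q_i − 2Σ_{j≠i} q_j = 0.
With identical firms, set every q_j = q: then 251 − 8q − 8q = 0, i.e. q = 251/16 = 15.6875.

15.6875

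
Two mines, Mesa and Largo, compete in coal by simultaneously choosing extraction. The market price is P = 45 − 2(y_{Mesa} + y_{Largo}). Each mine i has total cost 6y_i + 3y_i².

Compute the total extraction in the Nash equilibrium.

Mine Mesa's profit: π = y_{Mesa}(45 − 2(y_{Mesa} + y_{Largo})) − 6y_{Mesa} − 3y_{Mesa}².
∂π/∂y_{Mesa} = 39 − 10y_{Mesa} − 2y_{Largo} = 0, so y_{Mesa} = 3.9 − 0.2y_{Largo}.
By symmetry y_{Largo} = y_{Mesa}; substituting into the reaction function, 1.2y_{Mesa} = 3.9 and y_{Mesa} = 3.25.
Total extraction: 3.25 + 3.25 = 6.5.

6.5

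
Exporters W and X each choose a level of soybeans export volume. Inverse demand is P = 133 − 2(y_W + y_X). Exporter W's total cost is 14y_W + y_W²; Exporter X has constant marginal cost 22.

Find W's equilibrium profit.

483.87

Exporter W's profit: π = y_W(133 − 2(y_W + y_X)) − 14y_W − y_W².
∂π/∂y_W = 119 − 6y_W − 2y_X = 0, so y_W = 119/6 − (1/3)y_X.
For X: ∂π/∂y_X = 111 − 4y_X − 2y_W = 0 ⇒ y_X = 27.75 − 0.5y_W.
Plugging y_X into W's best response: y_W = 119/6 − (1/3)(27.75 − 0.5y_W) ⇒ (5/6)y_W = 127/12, so y_W = 12.7.
Then y_X = 27.75 − 0.5·12.7 = 21.4.
Price P = 133 − 2·34.1 = 64.8.
W's profit: (64.8 − 14)·12.7 − (12.7)² = 483.87.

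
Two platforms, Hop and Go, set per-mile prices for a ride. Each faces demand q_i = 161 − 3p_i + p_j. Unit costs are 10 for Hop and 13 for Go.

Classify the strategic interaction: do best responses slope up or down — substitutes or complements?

Hop's profit: π = (p_{Hop} − 10)(161 − 3p_{Hop} + p_{Go}).
∂π/∂p_{Hop} = 191 − 6p_{Hop} + p_{Go} = 0 ⇒ p_{Hop} = 191/6 + (1/6)p_{Go}.
The best-response slope dp_{Hop}/dp_{Go} = 1/6 > 0: the reaction function is upward-sloping, so the choices are strategic complements.

strategic complements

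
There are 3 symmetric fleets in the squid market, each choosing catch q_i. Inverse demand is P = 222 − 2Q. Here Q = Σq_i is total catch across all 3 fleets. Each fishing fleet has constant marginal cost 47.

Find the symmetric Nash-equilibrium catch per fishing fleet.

A representative fishing fleet's profit is π_i = q_i(222 − 2Q) − 47q_i, with Q = q_i + Σ_{j≠i} q_j.
First-order condition: 175 − 4q_i − 2Σ_{j≠i} q_j = 0.
With identical fishing fleets, set every q_j = q: then 175 − 4q − 4q = 0, i.e. q = 175/8 = 21.875.

21.875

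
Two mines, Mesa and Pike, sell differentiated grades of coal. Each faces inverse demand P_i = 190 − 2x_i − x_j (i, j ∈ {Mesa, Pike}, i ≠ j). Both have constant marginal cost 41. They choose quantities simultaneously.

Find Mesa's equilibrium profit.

Mine Mesa's profit: π = x_{Mesa}(190 − 2x_{Mesa} − x_{Pike}) − 41x_{Mesa}.
∂π/∂x_{Mesa} = 149 − 4x_{Mesa} − x_{Pike} = 0 ⇒ x_{Mesa} = 37.25 − 0.25x_{Pike}.
Setting x_{Mesa} = x_{Pike} in the reaction function: x_{Mesa} = 37.25 − 0.25x_{Mesa}, so x_{Mesa} = 37.25 / 1.25 = 29.8.
P_{Mesa} = 190 − 2·29.8 − 29.8 = 100.6.
Profit = (100.6 − 41)·29.8 = 1776.08.

1776.08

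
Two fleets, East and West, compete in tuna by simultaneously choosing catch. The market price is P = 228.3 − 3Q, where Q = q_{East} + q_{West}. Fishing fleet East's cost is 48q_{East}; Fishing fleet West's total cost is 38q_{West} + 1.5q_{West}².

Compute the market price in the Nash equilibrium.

Fishing fleet East's profit: π = q_{East}(228.3 − 3(q_{East} + q_{West})) − 48q_{East}.
∂π/∂q_{East} = 180.3 − 6q_{East} − 3q_{West} = 0, so q_{East} = 30.05 − 0.5q_{West}.
For West: ∂π/∂q_{West} = 190.3 − 9q_{West} − 3q_{East} = 0 ⇒ q_{West} = 1903/90 − (1/3)q_{East}.
Solving the two reaction functions simultaneously: (1 − (−0.5)(−1/3))q_{East} = 30.05 − 0.5·(1903/90), so (5/6)q_{East} = 1753/90 and q_{East} = 1753/75.
Then q_{West} = 1903/90 − (1/3)·(1753/75) = 2003/150.
Equilibrium price: P = 228.3 − 3·(5509/150) = 118.12.

118.12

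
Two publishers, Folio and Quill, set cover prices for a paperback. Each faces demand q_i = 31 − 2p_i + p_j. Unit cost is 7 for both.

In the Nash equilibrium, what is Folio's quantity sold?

Folio's profit: π = (p_{Folio} − 7)(31 − 2p_{Folio} + p_{Quill}).
∂π/∂p_{Folio} = 45 − 4p_{Folio} + p_{Quill} = 0 ⇒ p_{Folio} = 11.25 + 0.25p_{Quill}.
Setting p_{Folio} = p_{Quill} in the reaction function: p_{Folio} = 11.25 + 0.25p_{Folio}, so p_{Folio} = 11.25 / 0.75 = 15.
q_{Folio} = 31 − 2·15 + 15 = 16.

16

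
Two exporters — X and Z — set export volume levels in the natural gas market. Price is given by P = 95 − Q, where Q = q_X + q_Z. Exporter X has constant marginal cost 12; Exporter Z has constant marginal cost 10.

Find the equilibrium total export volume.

Exporter X's profit: π = q_X(95 − (q_X + q_Z)) − 12q_X.
∂π/∂q_X = 83 − 2q_X − q_Z = 0, so q_X = 41.5 − 0.5q_Z.
By the same steps for Z: q_Z = 42.5 − 0.5q_X.
Plugging q_Z into X's best response: q_X = 41.5 − 0.5(42.5 − 0.5q_X) ⇒ 0.75q_X = 20.25, so q_X = 27.
Then q_Z = 42.5 − 0.5·27 = 29.
Total export volume: 27 + 29 = 56.

56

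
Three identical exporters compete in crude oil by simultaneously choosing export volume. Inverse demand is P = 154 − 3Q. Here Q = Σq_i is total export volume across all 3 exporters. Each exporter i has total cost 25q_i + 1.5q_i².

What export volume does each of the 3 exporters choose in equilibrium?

A representative exporter's profit is π_i = q_i(154 − 3Q) − 25q_i − 1.5q_i², with Q = q_i + Σ_{j≠i} q_j.
First-order condition: 129 − 9q_i − 3Σ_{j≠i} q_j = 0.
With identical exporters, set every q_j = q: then 129 − 9q − 6q = 0, i.e. q = 129/15 = 8.6.

8.6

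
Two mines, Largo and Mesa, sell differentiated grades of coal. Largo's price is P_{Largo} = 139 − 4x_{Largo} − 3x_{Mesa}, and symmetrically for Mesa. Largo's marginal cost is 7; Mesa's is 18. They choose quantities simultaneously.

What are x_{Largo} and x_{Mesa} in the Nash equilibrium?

12.6, 10.4

Mine Largo's profit: π = x_{Largo}(139 − 4x_{Largo} − 3x_{Mesa}) − 7x_{Largo}.
∂π/∂x_{Largo} = 132 − 8x_{Largo} − 3x_{Mesa} = 0 ⇒ x_{Largo} = 16.5 − 0.375x_{Mesa}.
Similarly x_{Mesa} = 15.125 − 0.375x_{Largo}.
Substituting the second reaction function into the first: x_{Largo} = 16.5 − 0.375(15.125 − 0.375x_{Largo}), which gives (55/64)x_{Largo} = 693/64 ⇒ x_{Largo} = 12.6.
Then x_{Mesa} = 15.125 − 0.375·12.6 = 10.4.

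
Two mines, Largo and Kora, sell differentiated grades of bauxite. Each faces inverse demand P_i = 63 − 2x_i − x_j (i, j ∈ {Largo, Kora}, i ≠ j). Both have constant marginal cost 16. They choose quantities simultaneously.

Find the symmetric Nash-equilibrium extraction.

9.4

Mine Largo's profit: π = x_{Largo}(63 − 2x_{Largo} − x_{Kora}) − 16x_{Largo}.
∂π/∂x_{Largo} = 47 − 4x_{Largo} − x_{Kora} = 0 ⇒ x_{Largo} = 11.75 − 0.25x_{Kora}.
The game is symmetric, so in equilibrium x_{Kora} = x_{Largo}: the reaction function gives 1.25x_{Largo} = 11.75, hence x_{Largo} = 9.4.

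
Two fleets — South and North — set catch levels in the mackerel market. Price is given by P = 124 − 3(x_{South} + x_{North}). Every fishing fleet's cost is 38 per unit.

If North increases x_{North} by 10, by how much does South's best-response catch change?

-5

Fishing fleet South's profit: π = x_{South}(124 − 3(x_{South} + x_{North})) − 38x_{South}.
∂π/∂x_{South} = 86 − 6x_{South} − 3x_{North} = 0, so x_{South} = 43/3 − 0.5x_{North}.
The reaction-function slope is −0.5, so a 10-unit rise in x_{North} moves x_{South} by −0.5 × 10 = −5. South's best response falls — the actions are strategic substitutes.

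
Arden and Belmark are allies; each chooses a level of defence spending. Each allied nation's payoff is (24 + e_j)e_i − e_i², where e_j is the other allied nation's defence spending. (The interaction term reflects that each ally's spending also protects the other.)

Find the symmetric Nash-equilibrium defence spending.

Arden's payoff is (24 + e_B)e_A − e_A².
∂π/∂e_A = 24 + e_B − 2e_A = 0, so e_A = 12 + 0.5e_B.
Setting e_A = e_B in the reaction function: e_A = 12 + 0.5e_A, so e_A = 12 / 0.5 = 24.

24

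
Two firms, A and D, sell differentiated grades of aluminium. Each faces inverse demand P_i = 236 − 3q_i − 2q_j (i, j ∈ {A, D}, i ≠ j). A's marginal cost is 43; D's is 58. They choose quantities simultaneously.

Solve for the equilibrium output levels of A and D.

25.0625, 21.3125

Firm A's profit: π = q_A(236 − 3q_A − 2q_D) − 43q_A.
∂π/∂q_A = 193 − 6q_A − 2q_D = 0 ⇒ q_A = 193/6 − (1/3)q_D.
Similarly q_D = 89/3 − (1/3)q_A.
Solving the two reaction functions simultaneously: (1 − (−1/3)(−1/3))q_A = 193/6 − (1/3)·(89/3), so (8/9)q_A = 401/18 and q_A = 25.0625.
Then q_D = 89/3 − (1/3)·25.0625 = 21.3125.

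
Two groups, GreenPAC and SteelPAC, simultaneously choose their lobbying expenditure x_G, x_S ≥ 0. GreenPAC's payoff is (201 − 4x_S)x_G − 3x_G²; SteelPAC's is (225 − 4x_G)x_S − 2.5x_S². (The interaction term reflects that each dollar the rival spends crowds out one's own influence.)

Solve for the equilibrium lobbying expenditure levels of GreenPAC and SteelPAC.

Expanding GreenPAC's payoff: 201x_G − 4x_Sx_G − 3x_G².
∂π/∂x_G = 201 − 4x_S − 6x_G = 0, so x_G = 33.5 − (2/3)x_S.
Likewise for SteelPAC: x_S = 45 − 0.8x_G.
Solving the two reaction functions simultaneously: (1 − (−2/3)(−0.8))x_G = 33.5 − (2/3)·45, so (7/15)x_G = 3.5 and x_G = 7.5.
Then x_S = 45 − 0.8·7.5 = 39.

7.5, 39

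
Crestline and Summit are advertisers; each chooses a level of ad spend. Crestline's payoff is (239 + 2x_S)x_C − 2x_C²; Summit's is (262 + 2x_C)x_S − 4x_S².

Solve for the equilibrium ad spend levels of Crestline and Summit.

87, 54.5

Expanding Crestline's payoff: 239x_C + 2x_Sx_C − 2x_C².
∂π/∂x_C = 239 + 2x_S − 4x_C = 0, so x_C = 59.75 + 0.5x_S.
Likewise for Summit: x_S = 32.75 + 0.25x_C.
Plugging x_S into Crestline's best response: x_C = 59.75 + 0.5(32.75 + 0.25x_C) ⇒ 0.875x_C = 76.125, so x_C = 87.
Then x_S = 32.75 + 0.25·87 = 54.5.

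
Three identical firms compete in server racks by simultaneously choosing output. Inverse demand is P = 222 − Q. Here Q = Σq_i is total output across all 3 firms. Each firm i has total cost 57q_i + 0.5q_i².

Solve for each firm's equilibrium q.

33

A representative firm's profit is π_i = q_i(222 − Q) − 57q_i − 0.5q_i², with Q = q_i + Σ_{j≠i} q_j.
First-order condition: 165 − 3q_i − Σ_{j≠i} q_j = 0.
With identical firms, set every q_j = q: then 165 − 3q − 2q = 0, i.e. q = 165/5 = 33.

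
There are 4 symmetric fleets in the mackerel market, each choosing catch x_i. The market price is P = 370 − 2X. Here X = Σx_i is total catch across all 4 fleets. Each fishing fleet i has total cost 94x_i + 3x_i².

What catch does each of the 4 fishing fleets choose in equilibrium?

A representative fishing fleet's profit is π_i = x_i(370 − 2X) − 94x_i − 3x_i², with X = x_i + Σ_{j≠i} x_j.
First-order condition: 276 − 10x_i − 2Σ_{j≠i} x_j = 0.
With identical fishing fleets, set every x_j = x: then 276 − 10x − 6x = 0, i.e. x = 276/16 = 17.25.

17.25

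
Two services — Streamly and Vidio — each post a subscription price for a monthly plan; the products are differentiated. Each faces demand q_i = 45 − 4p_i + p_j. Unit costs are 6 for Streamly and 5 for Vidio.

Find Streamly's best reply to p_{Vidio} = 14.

Streamly's profit: π = (p_{Streamly} − 6)(45 − 4p_{Streamly} + p_{Vidio}).
∂π/∂p_{Streamly} = 69 − 8p_{Streamly} + p_{Vidio} = 0 ⇒ p_{Streamly} = 8.625 + 0.125p_{Vidio}.
At p_{Vidio} = 14: p_{Streamly} = 8.625 + 0.125·14 = 10.375.

10.375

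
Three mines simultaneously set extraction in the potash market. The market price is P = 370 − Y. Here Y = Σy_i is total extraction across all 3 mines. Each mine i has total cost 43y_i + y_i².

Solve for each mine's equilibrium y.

A representative mine's profit is π_i = y_i(370 − Y) − 43y_i − y_i², with Y = y_i + Σ_{j≠i} y_j.
First-order condition: 327 − 4y_i − Σ_{j≠i} y_j = 0.
Imposing symmetry (y_j = y for all j) turns Σ_{j≠i} y_j into 2y, so 327 = 6y and y = 54.5.

54.5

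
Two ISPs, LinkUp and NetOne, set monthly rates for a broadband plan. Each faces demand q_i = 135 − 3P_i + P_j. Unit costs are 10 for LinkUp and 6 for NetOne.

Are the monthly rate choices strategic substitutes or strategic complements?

strategic complements

LinkUp's profit: π = (P_{LinkUp} − 10)(135 − 3P_{LinkUp} + P_{NetOne}).
∂π/∂P_{LinkUp} = 165 − 6P_{LinkUp} + P_{NetOne} = 0 ⇒ P_{LinkUp} = 27.5 + (1/6)P_{NetOne}.
The best-response slope dP_{LinkUp}/dP_{NetOne} = 1/6 > 0: the reaction function is upward-sloping, so the choices are strategic complements.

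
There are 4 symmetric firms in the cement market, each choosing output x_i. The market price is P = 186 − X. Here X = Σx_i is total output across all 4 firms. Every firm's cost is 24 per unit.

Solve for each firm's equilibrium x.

32.4

A representative firm's profit is π_i = x_i(186 − X) − 24x_i, with X = x_i + Σ_{j≠i} x_j.
First-order condition: 162 − 2x_i − Σ_{j≠i} x_j = 0.
With identical firms, set every x_j = x: then 162 − 2x − 3x = 0, i.e. x = 162/5 = 32.4.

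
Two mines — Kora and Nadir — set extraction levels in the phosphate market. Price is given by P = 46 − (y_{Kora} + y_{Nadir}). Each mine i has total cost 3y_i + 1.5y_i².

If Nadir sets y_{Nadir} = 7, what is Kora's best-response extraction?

Mine Kora's profit: π = y_{Kora}(46 − (y_{Kora} + y_{Nadir})) − 3y_{Kora} − 1.5y_{Kora}².
∂π/∂y_{Kora} = 43 − 5y_{Kora} − y_{Nadir} = 0, so y_{Kora} = 8.6 − 0.2y_{Nadir}.
At y_{Nadir} = 7: y_{Kora} = 8.6 − 0.2·7 = 7.2.

7.2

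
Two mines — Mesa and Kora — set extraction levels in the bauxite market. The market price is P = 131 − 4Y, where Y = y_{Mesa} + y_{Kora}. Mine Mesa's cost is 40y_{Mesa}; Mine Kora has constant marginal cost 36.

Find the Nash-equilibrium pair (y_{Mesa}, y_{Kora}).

7.25, 8.25

Mine Mesa's profit: π = y_{Mesa}(131 − 4(y_{Mesa} + y_{Kora})) − 40y_{Mesa}.
∂π/∂y_{Mesa} = 91 − 8y_{Mesa} − 4y_{Kora} = 0, so y_{Mesa} = 11.375 − 0.5y_{Kora}.
By the same steps for Kora: y_{Kora} = 11.875 − 0.5y_{Mesa}.
Plugging y_{Kora} into Mesa's best response: y_{Mesa} = 11.375 − 0.5(11.875 − 0.5y_{Mesa}) ⇒ 0.75y_{Mesa} = 5.4375, so y_{Mesa} = 7.25.
Then y_{Kora} = 11.875 − 0.5·7.25 = 8.25.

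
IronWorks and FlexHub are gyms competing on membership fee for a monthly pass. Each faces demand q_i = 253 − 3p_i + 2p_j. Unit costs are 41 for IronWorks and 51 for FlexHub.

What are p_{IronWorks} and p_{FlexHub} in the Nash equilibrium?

95.875, 99.625

IronWorks's profit: π = (p_{IronWorks} − 41)(253 − 3p_{IronWorks} + 2p_{FlexHub}).
∂π/∂p_{IronWorks} = 376 − 6p_{IronWorks} + 2p_{FlexHub} = 0 ⇒ p_{IronWorks} = 188/3 + (1/3)p_{FlexHub}.
Similarly p_{FlexHub} = 203/3 + (1/3)p_{IronWorks}.
Plugging p_{FlexHub} into IronWorks's best response: p_{IronWorks} = 188/3 + (1/3)(203/3 + (1/3)p_{IronWorks}) ⇒ (8/9)p_{IronWorks} = 767/9, so p_{IronWorks} = 95.875.
Then p_{FlexHub} = 203/3 + (1/3)·95.875 = 99.625.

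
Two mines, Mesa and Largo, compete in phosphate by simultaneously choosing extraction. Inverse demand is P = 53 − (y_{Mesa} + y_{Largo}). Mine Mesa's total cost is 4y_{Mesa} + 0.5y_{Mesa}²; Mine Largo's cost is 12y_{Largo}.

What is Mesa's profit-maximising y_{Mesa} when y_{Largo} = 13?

12

Mine Mesa's profit: π = y_{Mesa}(53 − (y_{Mesa} + y_{Largo})) − 4y_{Mesa} − 0.5y_{Mesa}².
∂π/∂y_{Mesa} = 49 − 3y_{Mesa} − y_{Largo} = 0, so y_{Mesa} = 49/3 − (1/3)y_{Largo}.
At y_{Largo} = 13: y_{Mesa} = 49/3 − (1/3)·13 = 12.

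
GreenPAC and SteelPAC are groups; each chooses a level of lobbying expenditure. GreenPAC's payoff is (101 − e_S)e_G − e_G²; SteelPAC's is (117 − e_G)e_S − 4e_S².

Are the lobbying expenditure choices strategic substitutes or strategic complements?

Expanding GreenPAC's payoff: 101e_G − e_Se_G − e_G².
∂π/∂e_G = 101 − e_S − 2e_G = 0, so e_G = 50.5 − 0.5e_S.
The best-response slope de_G/de_S = −0.5 < 0: the reaction function is downward-sloping, so the choices are strategic substitutes.

strategic substitutes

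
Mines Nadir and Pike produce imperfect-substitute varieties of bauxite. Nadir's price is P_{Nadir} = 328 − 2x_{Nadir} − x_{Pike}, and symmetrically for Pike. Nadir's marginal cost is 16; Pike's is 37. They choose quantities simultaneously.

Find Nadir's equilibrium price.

143.6

Mine Nadir's profit: π = x_{Nadir}(328 − 2x_{Nadir} − x_{Pike}) − 16x_{Nadir}.
∂π/∂x_{Nadir} = 312 − 4x_{Nadir} − x_{Pike} = 0 ⇒ x_{Nadir} = 78 − 0.25x_{Pike}.
Similarly x_{Pike} = 72.75 − 0.25x_{Nadir}.
Solving the two reaction functions simultaneously: (1 − (−0.25)(−0.25))x_{Nadir} = 78 − 0.25·72.75, so 0.9375x_{Nadir} = 59.8125 and x_{Nadir} = 63.8.
Then x_{Pike} = 72.75 − 0.25·63.8 = 56.8.
P_{Nadir} = 328 − 2·63.8 − 56.8 = 143.6.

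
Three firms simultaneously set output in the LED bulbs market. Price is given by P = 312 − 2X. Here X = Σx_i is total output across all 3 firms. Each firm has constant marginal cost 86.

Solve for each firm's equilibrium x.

A representative firm's profit is π_i = x_i(312 − 2X) − 86x_i, with X = x_i + Σ_{j≠i} x_j.
First-order condition: 226 − 4x_i − 2Σ_{j≠i} x_j = 0.
With identical firms, set every x_j = x: then 226 − 4x − 4x = 0, i.e. x = 226/8 = 28.25.

28.25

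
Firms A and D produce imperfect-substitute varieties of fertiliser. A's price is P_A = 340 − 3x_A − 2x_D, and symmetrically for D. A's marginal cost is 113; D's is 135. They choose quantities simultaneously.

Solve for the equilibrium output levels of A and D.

29.75, 24.25

Firm A's profit: π = x_A(340 − 3x_A − 2x_D) − 113x_A.
∂π/∂x_A = 227 − 6x_A − 2x_D = 0 ⇒ x_A = 227/6 − (1/3)x_D.
Similarly x_D = 205/6 − (1/3)x_A.
Substituting the second reaction function into the first: x_A = 227/6 − (1/3)(205/6 − (1/3)x_A), which gives (8/9)x_A = 238/9 ⇒ x_A = 29.75.
Then x_D = 205/6 − (1/3)·29.75 = 24.25.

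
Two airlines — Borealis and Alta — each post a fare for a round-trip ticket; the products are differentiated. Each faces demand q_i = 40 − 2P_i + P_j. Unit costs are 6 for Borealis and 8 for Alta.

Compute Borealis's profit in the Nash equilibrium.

269.12

Borealis's profit: π = (P_{Borealis} − 6)(40 − 2P_{Borealis} + P_{Alta}).
∂π/∂P_{Borealis} = 52 − 4P_{Borealis} + P_{Alta} = 0 ⇒ P_{Borealis} = 13 + 0.25P_{Alta}.
Similarly P_{Alta} = 14 + 0.25P_{Borealis}.
Solving the two reaction functions simultaneously: (1 − (0.25)(0.25))P_{Borealis} = 13 + 0.25·14, so 0.9375P_{Borealis} = 16.5 and P_{Borealis} = 17.6.
Then P_{Alta} = 14 + 0.25·17.6 = 18.4.
q_{Borealis} = 40 − 2·17.6 + 18.4 = 23.2.
Profit = (17.6 − 6)·23.2 = 269.12.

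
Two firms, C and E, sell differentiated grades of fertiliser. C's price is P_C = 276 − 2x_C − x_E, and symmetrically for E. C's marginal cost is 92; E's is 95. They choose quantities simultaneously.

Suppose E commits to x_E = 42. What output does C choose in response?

Firm C's profit: π = x_C(276 − 2x_C − x_E) − 92x_C.
∂π/∂x_C = 184 − 4x_C − x_E = 0 ⇒ x_C = 46 − 0.25x_E.
At x_E = 42: x_C = 46 − 0.25·42 = 35.5.

35.5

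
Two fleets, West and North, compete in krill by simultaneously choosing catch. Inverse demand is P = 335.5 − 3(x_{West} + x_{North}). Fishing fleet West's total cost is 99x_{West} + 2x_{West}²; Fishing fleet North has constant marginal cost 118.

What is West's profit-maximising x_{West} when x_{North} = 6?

21.85

Fishing fleet West's profit: π = x_{West}(335.5 − 3(x_{West} + x_{North})) − 99x_{West} − 2x_{West}².
∂π/∂x_{West} = 236.5 − 10x_{West} − 3x_{North} = 0, so x_{West} = 23.65 − 0.3x_{North}.
At x_{North} = 6: x_{West} = 23.65 − 0.3·6 = 21.85.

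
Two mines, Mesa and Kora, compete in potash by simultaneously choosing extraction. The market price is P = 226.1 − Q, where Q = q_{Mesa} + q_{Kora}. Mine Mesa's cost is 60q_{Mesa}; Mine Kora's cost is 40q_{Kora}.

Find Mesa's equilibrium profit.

Mine Mesa's profit: π = q_{Mesa}(226.1 − (q_{Mesa} + q_{Kora})) − 60q_{Mesa}.
∂π/∂q_{Mesa} = 166.1 − 2q_{Mesa} − q_{Kora} = 0, so q_{Mesa} = 83.05 − 0.5q_{Kora}.
By the same steps for Kora: q_{Kora} = 93.05 − 0.5q_{Mesa}.
Substituting the second reaction function into the first: q_{Mesa} = 83.05 − 0.5(93.05 − 0.5q_{Mesa}), which gives 0.75q_{Mesa} = 36.525 ⇒ q_{Mesa} = 48.7.
Then q_{Kora} = 93.05 − 0.5·48.7 = 68.7.
Price P = 226.1 − 117.4 = 108.7.
Mesa's profit: (108.7 − 60)·48.7 = 2371.69.

2371.69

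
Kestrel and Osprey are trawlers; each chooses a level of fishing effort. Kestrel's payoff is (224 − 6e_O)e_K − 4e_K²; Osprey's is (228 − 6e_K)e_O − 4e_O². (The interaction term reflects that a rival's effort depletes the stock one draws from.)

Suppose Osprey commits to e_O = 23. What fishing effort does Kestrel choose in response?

10.75

Expanding Kestrel's payoff: 224e_K − 6e_Oe_K − 4e_K².
∂π/∂e_K = 224 − 6e_O − 8e_K = 0, so e_K = 28 − 0.75e_O.
At e_O = 23: e_K = 28 − 0.75·23 = 10.75.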